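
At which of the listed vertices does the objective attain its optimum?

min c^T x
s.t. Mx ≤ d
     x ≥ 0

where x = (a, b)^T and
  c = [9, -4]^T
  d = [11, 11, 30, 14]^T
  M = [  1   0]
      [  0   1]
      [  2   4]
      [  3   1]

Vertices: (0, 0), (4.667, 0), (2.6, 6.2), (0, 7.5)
(0, 7.5) with z = -30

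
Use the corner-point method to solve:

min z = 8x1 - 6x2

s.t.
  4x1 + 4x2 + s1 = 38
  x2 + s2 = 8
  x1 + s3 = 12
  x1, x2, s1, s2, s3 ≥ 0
Each vertex is the intersection of two constraint boundaries that also satisfies all remaining constraints:
  x1 = 0 and x2 = 0 → (0, 0)
  4x1 + 4x2 = 38 and x2 = 0 → (9.5, 0)
  4x1 + 4x2 = 38 and x2 = 8 → (1.5, 8)
  x2 = 8 and x1 = 0 → (0, 8)

Evaluating z = 8x1 - 6x2 at each vertex:
  (0, 0): z = 0
  (9.5, 0): z = 76
  (1.5, 8): z = -36
  (0, 8): z = -48

The minimum is at (0, 8) with z = -48.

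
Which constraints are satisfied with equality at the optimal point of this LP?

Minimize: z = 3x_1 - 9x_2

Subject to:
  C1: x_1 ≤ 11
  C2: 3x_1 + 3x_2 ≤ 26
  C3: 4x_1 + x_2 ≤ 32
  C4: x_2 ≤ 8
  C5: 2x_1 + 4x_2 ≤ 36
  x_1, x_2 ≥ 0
Optimal: x_1 = 0, x_2 = 8
Binding: C4, x_1 ≥ 0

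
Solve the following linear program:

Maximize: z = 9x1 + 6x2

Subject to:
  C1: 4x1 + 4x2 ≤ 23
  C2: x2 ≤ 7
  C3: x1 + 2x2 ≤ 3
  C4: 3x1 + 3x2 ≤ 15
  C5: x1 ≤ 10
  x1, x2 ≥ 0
x1 = 3, x2 = 0, z = 27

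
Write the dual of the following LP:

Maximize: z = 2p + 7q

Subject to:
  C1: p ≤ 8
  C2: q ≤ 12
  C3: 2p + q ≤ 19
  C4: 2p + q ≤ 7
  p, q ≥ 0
Minimize: z = 8y1 + 12y2 + 19y3 + 7y4

Subject to:
  C1: -y1 - 2y3 - 2y4 ≤ -2
  C2: -y2 - y3 - y4 ≤ -7
  y1, y2, y3, y4 ≥ 0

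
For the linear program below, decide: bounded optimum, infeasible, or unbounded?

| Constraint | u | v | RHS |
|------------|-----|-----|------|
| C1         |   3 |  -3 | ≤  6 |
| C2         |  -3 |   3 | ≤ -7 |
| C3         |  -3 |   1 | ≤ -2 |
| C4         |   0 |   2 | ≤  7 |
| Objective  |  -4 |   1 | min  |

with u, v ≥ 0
C1 requires 3u - 3v ≤ 6, while C2 (-3u + 3v ≤ -7) is equivalent to 3u - 3v ≥ 7. Together they would need 7 ≤ 3u - 3v ≤ 6, which is impossible since 7 > 6. No point satisfies all constraints.

Infeasible: no point satisfies all constraints simultaneously.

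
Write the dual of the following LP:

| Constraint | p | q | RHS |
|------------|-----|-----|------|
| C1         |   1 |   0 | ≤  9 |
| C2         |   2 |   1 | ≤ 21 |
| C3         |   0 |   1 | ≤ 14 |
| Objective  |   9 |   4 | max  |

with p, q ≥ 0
Minimize: z = 9y1 + 21y2 + 14y3

Subject to:
  C1: -y1 - 2y2 ≤ -9
  C2: -y2 - y3 ≤ -4
  y1, y2, y3 ≥ 0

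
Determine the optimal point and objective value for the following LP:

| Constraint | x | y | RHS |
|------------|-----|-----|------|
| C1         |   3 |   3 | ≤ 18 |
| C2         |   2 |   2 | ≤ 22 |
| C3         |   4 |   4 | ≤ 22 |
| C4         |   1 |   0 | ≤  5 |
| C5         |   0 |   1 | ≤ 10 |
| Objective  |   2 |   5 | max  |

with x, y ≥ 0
x = 0, y = 5.5, z = 27.5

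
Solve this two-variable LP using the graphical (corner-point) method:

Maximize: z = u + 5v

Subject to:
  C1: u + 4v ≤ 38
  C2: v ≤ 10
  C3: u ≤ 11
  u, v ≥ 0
Each vertex is the intersection of two constraint boundaries that also satisfies all remaining constraints:
  u = 0 and v = 0 → (0, 0)
  u = 11 and v = 0 → (11, 0)
  u + 4v = 38 and u = 11 → (11, 6.75)
  u + 4v = 38 and u = 0 → (0, 9.5)

Evaluating z = u + 5v at each vertex:
  (0, 0): z = 0
  (11, 0): z = 11
  (11, 6.75): z = 44.75
  (0, 9.5): z = 47.5

The maximum is at (0, 9.5) with z = 47.5.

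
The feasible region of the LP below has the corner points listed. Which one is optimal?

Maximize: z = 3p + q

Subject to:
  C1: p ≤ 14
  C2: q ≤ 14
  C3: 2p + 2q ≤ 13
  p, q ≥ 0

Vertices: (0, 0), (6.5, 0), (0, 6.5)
(6.5, 0) with z = 19.5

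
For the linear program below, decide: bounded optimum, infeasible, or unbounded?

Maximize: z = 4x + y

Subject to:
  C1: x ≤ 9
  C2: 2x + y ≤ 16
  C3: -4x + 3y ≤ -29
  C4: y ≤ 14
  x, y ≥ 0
The point (8, 0) satisfies every constraint, so the LP is feasible; the constraints give x ≤ 9 and y ≤ 14, which with x, y ≥ 0 keep the feasible region inside a bounded box. A feasible, bounded LP attains a finite optimum at a vertex.

Evaluating z = 4x + y at each vertex:
  (7.25, 0): z = 29
  (8, 0): z = 32
  (7.7, 0.6): z = 31.4

Feasible with finite optimum z* = 32 at (8, 0).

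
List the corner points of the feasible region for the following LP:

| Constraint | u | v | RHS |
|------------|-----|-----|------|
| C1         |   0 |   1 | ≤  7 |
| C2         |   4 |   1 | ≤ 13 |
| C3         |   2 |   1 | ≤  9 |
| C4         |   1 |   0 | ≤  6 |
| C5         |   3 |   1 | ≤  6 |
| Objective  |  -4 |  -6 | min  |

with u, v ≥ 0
Each vertex is the intersection of two constraint boundaries that also satisfies all remaining constraints:
  u = 0 and v = 0 → (0, 0)
  3u + v = 6 and v = 0 → (2, 0)
  3u + v = 6 and u = 0 → (0, 6)

Vertices: (0, 0), (2, 0), (0, 6)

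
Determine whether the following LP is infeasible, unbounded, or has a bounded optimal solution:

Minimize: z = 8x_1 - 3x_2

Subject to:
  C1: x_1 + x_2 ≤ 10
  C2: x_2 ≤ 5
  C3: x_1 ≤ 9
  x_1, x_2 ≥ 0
The point (0, 5) satisfies every constraint, so the LP is feasible; the constraints give x_1 ≤ 9 and x_2 ≤ 5, which with x_1, x_2 ≥ 0 keep the feasible region inside a bounded box. A feasible, bounded LP attains a finite optimum at a vertex.

The LP has an optimal solution: (0, 5) with z = -15.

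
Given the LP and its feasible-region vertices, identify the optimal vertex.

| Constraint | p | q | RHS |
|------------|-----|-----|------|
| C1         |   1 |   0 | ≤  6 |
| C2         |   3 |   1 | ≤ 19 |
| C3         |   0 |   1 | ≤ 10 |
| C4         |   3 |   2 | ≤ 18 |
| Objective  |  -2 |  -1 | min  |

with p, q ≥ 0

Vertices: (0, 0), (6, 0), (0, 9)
Evaluating z = -2p - q at each vertex:
  (0, 0): z = 0
  (6, 0): z = -12
  (0, 9): z = -9

The smallest value is z = -12, attained at (6, 0).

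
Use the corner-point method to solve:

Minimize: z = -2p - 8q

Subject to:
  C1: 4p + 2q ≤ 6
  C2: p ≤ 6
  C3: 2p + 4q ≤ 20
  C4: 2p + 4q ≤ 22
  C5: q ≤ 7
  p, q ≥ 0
Each vertex is the intersection of two constraint boundaries that also satisfies all remaining constraints:
  p = 0 and q = 0 → (0, 0)
  4p + 2q = 6 and q = 0 → (1.5, 0)
  4p + 2q = 6 and p = 0 → (0, 3)

Evaluating z = -2p - 8q at each vertex:
  (0, 0): z = 0
  (1.5, 0): z = -3
  (0, 3): z = -24

The minimum is at (0, 3) with z = -24.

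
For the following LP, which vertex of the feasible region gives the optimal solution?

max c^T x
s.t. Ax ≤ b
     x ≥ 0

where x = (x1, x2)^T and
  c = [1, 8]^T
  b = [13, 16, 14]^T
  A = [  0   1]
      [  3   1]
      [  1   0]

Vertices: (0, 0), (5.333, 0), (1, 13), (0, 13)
Evaluating z = x1 + 8x2 at each vertex:
  (0, 0): z = 0
  (5.333, 0): z = 5.333
  (1, 13): z = 105
  (0, 13): z = 104

The largest value is z = 105, attained at (1, 13).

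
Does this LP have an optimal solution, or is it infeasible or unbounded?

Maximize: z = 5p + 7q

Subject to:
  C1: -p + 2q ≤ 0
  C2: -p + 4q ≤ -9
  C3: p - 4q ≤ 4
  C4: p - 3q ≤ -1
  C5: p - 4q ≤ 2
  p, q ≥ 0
C3 requires p - 4q ≤ 4, while C2 (-p + 4q ≤ -9) is equivalent to p - 4q ≥ 9. Together they would need 9 ≤ p - 4q ≤ 4, which is impossible since 9 > 4. No point satisfies all constraints.

Infeasible — the constraint set is empty.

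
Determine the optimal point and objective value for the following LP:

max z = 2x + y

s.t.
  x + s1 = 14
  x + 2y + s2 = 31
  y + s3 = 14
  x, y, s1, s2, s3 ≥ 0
Each vertex is the intersection of two constraint boundaries that also satisfies all remaining constraints:
  x = 0 and y = 0 → (0, 0)
  x = 14 and y = 0 → (14, 0)
  x = 14 and x + 2y = 31 → (14, 8.5)
  x + 2y = 31 and y = 14 → (3, 14)
  y = 14 and x = 0 → (0, 14)

Evaluating z = 2x + y at each vertex:
  (0, 0): z = 0
  (14, 0): z = 28
  (14, 8.5): z = 36.5
  (3, 14): z = 20
  (0, 14): z = 14

The maximum is at (14, 8.5) with z = 36.5.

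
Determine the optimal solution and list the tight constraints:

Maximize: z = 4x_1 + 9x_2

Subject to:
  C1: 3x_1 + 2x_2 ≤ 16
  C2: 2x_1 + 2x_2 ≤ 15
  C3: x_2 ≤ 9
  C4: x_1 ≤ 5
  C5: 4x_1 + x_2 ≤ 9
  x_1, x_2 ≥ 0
Optimal: x_1 = 0, x_2 = 7.5
Slack at optimum:
  C1: slack = 1
  C2: slack = 0 (binding)
  C3: slack = 1.5
  C4: slack = 5
  C5: slack = 1.5
  x_1 ≥ 0: x_1 = 0 (binding)
  x_2 ≥ 0: x_2 = 7.5
Binding constraints: C2, x_1 ≥ 0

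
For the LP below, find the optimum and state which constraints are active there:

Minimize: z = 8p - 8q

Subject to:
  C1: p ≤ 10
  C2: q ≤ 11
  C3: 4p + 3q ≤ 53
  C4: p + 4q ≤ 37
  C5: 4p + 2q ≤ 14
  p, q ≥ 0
Optimal: p = 0, q = 7
Binding: C5, p ≥ 0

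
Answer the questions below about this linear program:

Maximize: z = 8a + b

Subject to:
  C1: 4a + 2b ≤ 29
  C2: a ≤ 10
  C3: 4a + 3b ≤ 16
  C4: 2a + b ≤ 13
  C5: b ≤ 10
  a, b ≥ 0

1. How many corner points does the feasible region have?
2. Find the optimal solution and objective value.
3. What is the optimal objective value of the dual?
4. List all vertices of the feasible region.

1. 3
2. a = 4, b = 0, z = 32
3. 32 (by strong duality, equal to the primal optimum)
4. (0, 0), (4, 0), (0, 5.333)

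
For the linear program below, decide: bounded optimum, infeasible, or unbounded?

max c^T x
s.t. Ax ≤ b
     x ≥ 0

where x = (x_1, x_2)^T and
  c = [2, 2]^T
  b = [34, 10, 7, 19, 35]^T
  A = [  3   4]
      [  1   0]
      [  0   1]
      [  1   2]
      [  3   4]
The point (10, 1) satisfies every constraint, so the LP is feasible; the constraints give x_1 ≤ 10 and x_2 ≤ 7, which with x_1, x_2 ≥ 0 keep the feasible region inside a bounded box. A feasible, bounded LP attains a finite optimum at a vertex.

Evaluating z = 2x_1 + 2x_2 at each vertex:
  (0, 0): z = 0
  (10, 0): z = 20
  (10, 1): z = 22
  (2, 7): z = 18
  (0, 7): z = 14

Bounded optimum: z* = 22 at (10, 1).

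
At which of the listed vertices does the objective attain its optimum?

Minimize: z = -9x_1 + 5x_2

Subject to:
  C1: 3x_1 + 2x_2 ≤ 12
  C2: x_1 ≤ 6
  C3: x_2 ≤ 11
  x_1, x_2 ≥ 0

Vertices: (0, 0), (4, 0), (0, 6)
(4, 0) with z = -36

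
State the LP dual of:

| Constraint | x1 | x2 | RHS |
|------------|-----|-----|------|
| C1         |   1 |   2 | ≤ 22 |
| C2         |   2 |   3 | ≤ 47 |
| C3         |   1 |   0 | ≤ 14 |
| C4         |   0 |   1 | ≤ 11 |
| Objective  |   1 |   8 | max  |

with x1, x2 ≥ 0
Minimize: z = 22y1 + 47y2 + 14y3 + 11y4

Subject to:
  C1: -y1 - 2y2 - y3 ≤ -1
  C2: -2y1 - 3y2 - y4 ≤ -8
  y1, y2, y3, y4 ≥ 0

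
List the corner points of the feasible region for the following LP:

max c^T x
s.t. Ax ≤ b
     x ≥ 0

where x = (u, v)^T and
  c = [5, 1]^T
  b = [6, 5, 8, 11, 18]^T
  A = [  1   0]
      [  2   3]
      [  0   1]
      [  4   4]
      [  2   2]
Each vertex is the intersection of two constraint boundaries that also satisfies all remaining constraints:
  u = 0 and v = 0 → (0, 0)
  2u + 3v = 5 and v = 0 → (2.5, 0)
  2u + 3v = 5 and u = 0 → (0, 1.667)

Vertices: (0, 0), (2.5, 0), (0, 1.667)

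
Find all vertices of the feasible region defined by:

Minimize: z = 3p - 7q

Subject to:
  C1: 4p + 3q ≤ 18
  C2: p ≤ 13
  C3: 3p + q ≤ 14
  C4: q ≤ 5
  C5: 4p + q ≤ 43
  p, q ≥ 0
Each vertex is the intersection of two constraint boundaries that also satisfies all remaining constraints:
  p = 0 and q = 0 → (0, 0)
  4p + 3q = 18 and q = 0 → (4.5, 0)
  4p + 3q = 18 and q = 5 → (0.75, 5)
  q = 5 and p = 0 → (0, 5)

Vertices: (0, 0), (4.5, 0), (0.75, 5), (0, 5)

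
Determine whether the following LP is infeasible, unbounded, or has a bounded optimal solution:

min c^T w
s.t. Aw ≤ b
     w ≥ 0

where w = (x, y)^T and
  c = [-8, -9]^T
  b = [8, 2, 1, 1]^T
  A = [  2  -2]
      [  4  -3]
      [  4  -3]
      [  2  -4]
Feasible point: (0, 0) satisfies every constraint, so the LP is feasible.
Direction d = (0, 1): for each constraint row a, a·d ≤ 0 —
  (2)(0) + (-2)(1) = -2 ≤ 0
  (4)(0) + (-3)(1) = -3 ≤ 0
  (4)(0) + (-3)(1) = -3 ≤ 0
  (2)(0) + (-4)(1) = -4 ≤ 0
and d ≥ 0, so (0, 0) + t·d stays feasible for every t ≥ 0. Along this ray z = -8x - 9y changes by -9 per unit t, so z → −∞.

Unbounded: there is a feasible ray along which z → −∞.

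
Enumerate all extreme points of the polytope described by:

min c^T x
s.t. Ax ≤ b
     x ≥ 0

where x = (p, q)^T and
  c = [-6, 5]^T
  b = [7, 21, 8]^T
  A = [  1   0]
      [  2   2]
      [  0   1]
Each vertex is the intersection of two constraint boundaries that also satisfies all remaining constraints:
  p = 0 and q = 0 → (0, 0)
  p = 7 and q = 0 → (7, 0)
  p = 7 and 2p + 2q = 21 → (7, 3.5)
  2p + 2q = 21 and q = 8 → (2.5, 8)
  q = 8 and p = 0 → (0, 8)

Vertices: (0, 0), (7, 0), (7, 3.5), (2.5, 8), (0, 8)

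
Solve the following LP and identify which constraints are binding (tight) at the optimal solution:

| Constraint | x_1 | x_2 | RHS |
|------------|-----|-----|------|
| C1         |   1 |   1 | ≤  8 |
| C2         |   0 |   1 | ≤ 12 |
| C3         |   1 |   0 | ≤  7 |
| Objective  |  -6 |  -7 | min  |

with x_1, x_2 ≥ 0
Optimal: x_1 = 0, x_2 = 8
Slack at optimum:
  C1: slack = 0 (binding)
  C2: slack = 4
  C3: slack = 7
  x_1 ≥ 0: x_1 = 0 (binding)
  x_2 ≥ 0: x_2 = 8
Binding constraints: C1, x_1 ≥ 0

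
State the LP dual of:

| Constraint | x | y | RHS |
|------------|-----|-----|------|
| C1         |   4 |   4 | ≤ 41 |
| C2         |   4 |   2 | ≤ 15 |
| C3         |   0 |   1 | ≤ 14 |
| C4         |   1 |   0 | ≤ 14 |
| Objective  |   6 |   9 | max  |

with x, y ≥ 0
Minimize: z = 41y1 + 15y2 + 14y3 + 14y4

Subject to:
  C1: -4y1 - 4y2 - y4 ≤ -6
  C2: -4y1 - 2y2 - y3 ≤ -9
  y1, y2, y3, y4 ≥ 0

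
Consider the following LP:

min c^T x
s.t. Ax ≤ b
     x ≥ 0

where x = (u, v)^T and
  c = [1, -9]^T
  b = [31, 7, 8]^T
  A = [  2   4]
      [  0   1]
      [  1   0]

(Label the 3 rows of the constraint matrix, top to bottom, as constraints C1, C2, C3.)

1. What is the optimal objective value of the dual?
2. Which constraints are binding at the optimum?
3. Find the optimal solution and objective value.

1. -63 (by strong duality, equal to the primal optimum)
2. C2, u ≥ 0
3. u = 0, v = 7, z = -63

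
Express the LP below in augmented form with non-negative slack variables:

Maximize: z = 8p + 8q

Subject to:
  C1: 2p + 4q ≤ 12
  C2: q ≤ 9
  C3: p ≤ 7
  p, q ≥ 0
max z = 8p + 8q

s.t.
  2p + 4q + s1 = 12
  q + s2 = 9
  p + s3 = 7
  p, q, s1, s2, s3 ≥ 0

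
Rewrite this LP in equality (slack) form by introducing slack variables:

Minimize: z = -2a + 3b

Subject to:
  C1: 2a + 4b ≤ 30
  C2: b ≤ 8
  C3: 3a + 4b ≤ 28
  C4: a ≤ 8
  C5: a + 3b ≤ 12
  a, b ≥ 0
min z = -2a + 3b

s.t.
  2a + 4b + s1 = 30
  b + s2 = 8
  3a + 4b + s3 = 28
  a + s4 = 8
  a + 3b + s5 = 12
  a, b, s1, s2, s3, s4, s5 ≥ 0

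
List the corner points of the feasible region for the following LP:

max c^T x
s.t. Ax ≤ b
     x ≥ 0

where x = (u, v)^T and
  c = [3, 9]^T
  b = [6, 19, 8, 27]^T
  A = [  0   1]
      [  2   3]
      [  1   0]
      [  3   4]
Each vertex is the intersection of two constraint boundaries that also satisfies all remaining constraints:
  u = 0 and v = 0 → (0, 0)
  u = 8 and v = 0 → (8, 0)
  u = 8 and 3u + 4v = 27 → (8, 0.75)
  2u + 3v = 19 and 3u + 4v = 27 → (5, 3)
  v = 6 and 2u + 3v = 19 → (0.5, 6)
  v = 6 and u = 0 → (0, 6)

Vertices: (0, 0), (8, 0), (8, 0.75), (5, 3), (0.5, 6), (0, 6)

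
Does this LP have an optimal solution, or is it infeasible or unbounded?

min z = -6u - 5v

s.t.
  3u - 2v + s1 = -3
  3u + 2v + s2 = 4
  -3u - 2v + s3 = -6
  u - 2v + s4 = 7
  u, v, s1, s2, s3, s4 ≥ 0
The row 3u + 2v + s2 = 4 with s2 ≥ 0 requires 3u + 2v ≤ 4, while the row -3u - 2v + s3 = -6 with s3 ≥ 0 is equivalent to 3u + 2v ≥ 6. Together they would need 6 ≤ 3u + 2v ≤ 4, which is impossible since 6 > 4. No point satisfies all constraints.

Infeasible: no point satisfies all constraints simultaneously.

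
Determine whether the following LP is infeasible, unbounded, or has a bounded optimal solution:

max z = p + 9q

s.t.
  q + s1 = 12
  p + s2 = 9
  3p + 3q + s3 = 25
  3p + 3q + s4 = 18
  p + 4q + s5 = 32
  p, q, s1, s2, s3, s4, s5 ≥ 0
The point (0, 6) satisfies every constraint, so the LP is feasible; the constraints give p ≤ 9 and q ≤ 12, which with p, q ≥ 0 keep the feasible region inside a bounded box. A feasible, bounded LP attains a finite optimum at a vertex.

Evaluating z = p + 9q at each vertex:
  (0, 0): z = 0
  (6, 0): z = 6
  (0, 6): z = 54

Bounded optimum: z* = 54 at (0, 6).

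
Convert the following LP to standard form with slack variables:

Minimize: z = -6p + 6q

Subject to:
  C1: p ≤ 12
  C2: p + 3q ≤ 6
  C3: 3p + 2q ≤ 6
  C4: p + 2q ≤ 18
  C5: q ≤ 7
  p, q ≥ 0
min z = -6p + 6q

s.t.
  p + s1 = 12
  p + 3q + s2 = 6
  3p + 2q + s3 = 6
  p + 2q + s4 = 18
  q + s5 = 7
  p, q, s1, s2, s3, s4, s5 ≥ 0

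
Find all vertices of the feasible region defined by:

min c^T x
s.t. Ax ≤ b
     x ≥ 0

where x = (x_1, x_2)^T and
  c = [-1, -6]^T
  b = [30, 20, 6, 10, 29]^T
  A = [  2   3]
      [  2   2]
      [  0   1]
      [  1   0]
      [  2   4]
Each vertex is the intersection of two constraint boundaries that also satisfies all remaining constraints:
  x_1 = 0 and x_2 = 0 → (0, 0)
  2x_1 + 2x_2 = 20 and x_1 = 10 → (10, 0)
  2x_1 + 2x_2 = 20 and 2x_1 + 4x_2 = 29 → (5.5, 4.5)
  x_2 = 6 and 2x_1 + 4x_2 = 29 → (2.5, 6)
  x_2 = 6 and x_1 = 0 → (0, 6)

Vertices: (0, 0), (10, 0), (5.5, 4.5), (2.5, 6), (0, 6)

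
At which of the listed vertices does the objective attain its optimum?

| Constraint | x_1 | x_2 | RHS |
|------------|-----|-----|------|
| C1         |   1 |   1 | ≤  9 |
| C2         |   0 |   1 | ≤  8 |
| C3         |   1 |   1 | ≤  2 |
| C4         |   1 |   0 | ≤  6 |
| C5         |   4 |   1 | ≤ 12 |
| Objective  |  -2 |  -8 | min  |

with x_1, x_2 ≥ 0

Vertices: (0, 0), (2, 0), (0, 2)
Evaluating z = -2x_1 - 8x_2 at each vertex:
  (0, 0): z = 0
  (2, 0): z = -4
  (0, 2): z = -16

The smallest value is z = -16, attained at (0, 2).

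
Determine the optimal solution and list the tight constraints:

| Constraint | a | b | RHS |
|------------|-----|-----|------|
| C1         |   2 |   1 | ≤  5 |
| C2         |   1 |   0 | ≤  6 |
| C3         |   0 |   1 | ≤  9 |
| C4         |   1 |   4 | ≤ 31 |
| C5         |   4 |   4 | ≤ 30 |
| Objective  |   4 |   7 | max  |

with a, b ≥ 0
Optimal: a = 0, b = 5
Binding: C1, a ≥ 0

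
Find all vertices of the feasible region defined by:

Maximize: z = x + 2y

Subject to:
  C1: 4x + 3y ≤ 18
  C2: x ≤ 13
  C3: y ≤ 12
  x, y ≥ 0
Each vertex is the intersection of two constraint boundaries that also satisfies all remaining constraints:
  x = 0 and y = 0 → (0, 0)
  4x + 3y = 18 and y = 0 → (4.5, 0)
  4x + 3y = 18 and x = 0 → (0, 6)

Vertices: (0, 0), (4.5, 0), (0, 6)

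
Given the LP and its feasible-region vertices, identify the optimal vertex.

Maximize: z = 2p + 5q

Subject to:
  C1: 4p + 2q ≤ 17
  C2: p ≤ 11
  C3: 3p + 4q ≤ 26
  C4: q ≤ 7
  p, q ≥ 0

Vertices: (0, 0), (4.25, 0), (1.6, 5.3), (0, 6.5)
(0, 6.5) with z = 32.5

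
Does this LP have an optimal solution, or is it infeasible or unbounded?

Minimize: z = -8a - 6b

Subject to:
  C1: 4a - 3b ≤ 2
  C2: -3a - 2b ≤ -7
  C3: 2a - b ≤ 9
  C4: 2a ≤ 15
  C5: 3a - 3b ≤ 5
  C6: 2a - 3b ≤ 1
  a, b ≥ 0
Feasible point: (1, 2) satisfies every constraint, so the LP is feasible.
Direction d = (0, 1): for each constraint row a, a·d ≤ 0 —
  (4)(0) + (-3)(1) = -3 ≤ 0
  (-3)(0) + (-2)(1) = -2 ≤ 0
  (2)(0) + (-1)(1) = -1 ≤ 0
  (2)(0) + (0)(1) = 0 ≤ 0
  (3)(0) + (-3)(1) = -3 ≤ 0
  (2)(0) + (-3)(1) = -3 ≤ 0
and d ≥ 0, so (1, 2) + t·d stays feasible for every t ≥ 0. Along this ray z = -8a - 6b changes by -6 per unit t, so z → −∞.

The LP is unbounded; z can be made arbitrarily small.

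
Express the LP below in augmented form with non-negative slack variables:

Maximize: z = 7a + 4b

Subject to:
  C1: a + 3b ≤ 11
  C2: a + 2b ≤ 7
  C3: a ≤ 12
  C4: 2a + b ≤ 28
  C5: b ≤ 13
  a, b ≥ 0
max z = 7a + 4b

s.t.
  a + 3b + s1 = 11
  a + 2b + s2 = 7
  a + s3 = 12
  2a + b + s4 = 28
  b + s5 = 13
  a, b, s1, s2, s3, s4, s5 ≥ 0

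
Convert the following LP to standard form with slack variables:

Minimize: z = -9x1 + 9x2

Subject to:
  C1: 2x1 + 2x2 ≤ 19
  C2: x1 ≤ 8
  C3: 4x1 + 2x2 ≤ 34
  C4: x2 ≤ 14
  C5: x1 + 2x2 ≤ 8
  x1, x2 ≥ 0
min z = -9x1 + 9x2

s.t.
  2x1 + 2x2 + s1 = 19
  x1 + s2 = 8
  4x1 + 2x2 + s3 = 34
  x2 + s4 = 14
  x1 + 2x2 + s5 = 8
  x1, x2, s1, s2, s3, s4, s5 ≥ 0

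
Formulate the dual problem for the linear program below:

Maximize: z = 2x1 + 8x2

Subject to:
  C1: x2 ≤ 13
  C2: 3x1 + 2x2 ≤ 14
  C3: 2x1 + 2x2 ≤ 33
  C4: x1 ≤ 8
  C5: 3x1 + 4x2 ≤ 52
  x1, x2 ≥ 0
Minimize: z = 13y1 + 14y2 + 33y3 + 8y4 + 52y5

Subject to:
  C1: -3y2 - 2y3 - y4 - 3y5 ≤ -2
  C2: -y1 - 2y2 - 2y3 - 4y5 ≤ -8
  y1, y2, y3, y4, y5 ≥ 0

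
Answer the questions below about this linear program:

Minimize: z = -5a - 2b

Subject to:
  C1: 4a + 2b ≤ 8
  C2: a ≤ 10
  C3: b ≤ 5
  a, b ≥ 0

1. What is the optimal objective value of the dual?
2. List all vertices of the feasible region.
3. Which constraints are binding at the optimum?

1. -10 (by strong duality, equal to the primal optimum)
2. (0, 0), (2, 0), (0, 4)
3. C1, b ≥ 0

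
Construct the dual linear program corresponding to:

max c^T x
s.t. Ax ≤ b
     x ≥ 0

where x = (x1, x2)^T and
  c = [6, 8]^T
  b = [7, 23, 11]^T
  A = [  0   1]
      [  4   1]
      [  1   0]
Minimize: z = 7y1 + 23y2 + 11y3

Subject to:
  C1: -4y2 - y3 ≤ -6
  C2: -y1 - y2 ≤ -8
  y1, y2, y3 ≥ 0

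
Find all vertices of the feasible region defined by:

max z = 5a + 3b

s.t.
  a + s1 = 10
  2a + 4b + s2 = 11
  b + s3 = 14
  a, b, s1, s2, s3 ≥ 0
Each vertex is the intersection of two constraint boundaries that also satisfies all remaining constraints:
  a = 0 and b = 0 → (0, 0)
  2a + 4b = 11 and b = 0 → (5.5, 0)
  2a + 4b = 11 and a = 0 → (0, 2.75)

Vertices: (0, 0), (5.5, 0), (0, 2.75)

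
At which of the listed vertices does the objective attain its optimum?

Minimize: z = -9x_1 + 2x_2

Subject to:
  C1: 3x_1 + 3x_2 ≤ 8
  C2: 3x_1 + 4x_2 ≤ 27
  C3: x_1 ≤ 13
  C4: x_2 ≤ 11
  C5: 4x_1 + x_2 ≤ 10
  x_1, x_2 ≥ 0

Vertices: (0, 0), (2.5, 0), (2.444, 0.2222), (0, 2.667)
Evaluating z = -9x_1 + 2x_2 at each vertex:
  (0, 0): z = 0
  (2.5, 0): z = -22.5
  (2.444, 0.2222): z = -21.56
  (0, 2.667): z = 5.333

The smallest value is z = -22.5, attained at (2.5, 0).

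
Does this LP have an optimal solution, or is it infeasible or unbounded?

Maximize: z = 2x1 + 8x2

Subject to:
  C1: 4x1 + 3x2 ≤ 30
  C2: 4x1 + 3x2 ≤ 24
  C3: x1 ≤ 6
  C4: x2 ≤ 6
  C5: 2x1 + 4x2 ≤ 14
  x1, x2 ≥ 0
The point (0, 3.5) satisfies every constraint, so the LP is feasible; the constraints give x1 ≤ 6 and x2 ≤ 6, which with x1, x2 ≥ 0 keep the feasible region inside a bounded box. A feasible, bounded LP attains a finite optimum at a vertex.

The LP has an optimal solution: (0, 3.5) with z = 28.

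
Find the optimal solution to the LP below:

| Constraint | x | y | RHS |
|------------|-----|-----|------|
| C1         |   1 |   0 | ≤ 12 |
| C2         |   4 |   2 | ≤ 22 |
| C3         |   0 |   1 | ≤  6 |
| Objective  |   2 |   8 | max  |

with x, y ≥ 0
x = 2.5, y = 6, z = 53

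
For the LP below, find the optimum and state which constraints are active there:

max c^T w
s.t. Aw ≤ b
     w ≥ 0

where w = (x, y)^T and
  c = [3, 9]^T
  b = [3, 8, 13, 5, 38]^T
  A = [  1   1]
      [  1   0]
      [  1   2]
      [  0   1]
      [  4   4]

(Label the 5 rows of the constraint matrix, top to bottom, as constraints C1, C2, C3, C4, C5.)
Optimal: x = 0, y = 3
Binding: C1, x ≥ 0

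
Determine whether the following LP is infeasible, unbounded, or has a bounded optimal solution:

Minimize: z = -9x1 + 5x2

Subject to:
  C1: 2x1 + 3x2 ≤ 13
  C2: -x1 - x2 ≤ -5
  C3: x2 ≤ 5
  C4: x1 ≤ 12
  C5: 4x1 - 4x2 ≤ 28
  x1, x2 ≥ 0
The point (6.5, 0) satisfies every constraint, so the LP is feasible; the constraints give x1 ≤ 12 and x2 ≤ 5, which with x1, x2 ≥ 0 keep the feasible region inside a bounded box. A feasible, bounded LP attains a finite optimum at a vertex.

Evaluating z = -9x1 + 5x2 at each vertex:
  (5, 0): z = -45
  (6.5, 0): z = -58.5
  (2, 3): z = -3

The LP has an optimal solution: (6.5, 0) with z = -58.5.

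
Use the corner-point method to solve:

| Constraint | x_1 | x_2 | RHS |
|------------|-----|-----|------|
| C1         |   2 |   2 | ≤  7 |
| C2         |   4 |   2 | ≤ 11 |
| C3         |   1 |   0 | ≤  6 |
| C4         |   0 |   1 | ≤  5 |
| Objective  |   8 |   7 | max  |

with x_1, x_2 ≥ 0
Each vertex is the intersection of two constraint boundaries that also satisfies all remaining constraints:
  x_1 = 0 and x_2 = 0 → (0, 0)
  4x_1 + 2x_2 = 11 and x_2 = 0 → (2.75, 0)
  2x_1 + 2x_2 = 7 and 4x_1 + 2x_2 = 11 → (2, 1.5)
  2x_1 + 2x_2 = 7 and x_1 = 0 → (0, 3.5)

Evaluating z = 8x_1 + 7x_2 at each vertex:
  (0, 0): z = 0
  (2.75, 0): z = 22
  (2, 1.5): z = 26.5
  (0, 3.5): z = 24.5

The maximum is at (2, 1.5) with z = 26.5.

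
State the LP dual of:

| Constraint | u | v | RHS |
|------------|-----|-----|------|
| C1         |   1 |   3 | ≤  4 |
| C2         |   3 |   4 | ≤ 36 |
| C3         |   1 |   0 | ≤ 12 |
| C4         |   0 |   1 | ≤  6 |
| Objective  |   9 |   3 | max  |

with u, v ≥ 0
Minimize: z = 4y1 + 36y2 + 12y3 + 6y4

Subject to:
  C1: -y1 - 3y2 - y3 ≤ -9
  C2: -3y1 - 4y2 - y4 ≤ -3
  y1, y2, y3, y4 ≥ 0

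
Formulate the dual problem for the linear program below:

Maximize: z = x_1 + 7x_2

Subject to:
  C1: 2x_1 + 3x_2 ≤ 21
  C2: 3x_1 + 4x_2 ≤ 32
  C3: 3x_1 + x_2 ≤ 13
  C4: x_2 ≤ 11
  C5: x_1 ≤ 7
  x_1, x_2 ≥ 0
Minimize: z = 21y1 + 32y2 + 13y3 + 11y4 + 7y5

Subject to:
  C1: -2y1 - 3y2 - 3y3 - y5 ≤ -1
  C2: -3y1 - 4y2 - y3 - y4 ≤ -7
  y1, y2, y3, y4, y5 ≥ 0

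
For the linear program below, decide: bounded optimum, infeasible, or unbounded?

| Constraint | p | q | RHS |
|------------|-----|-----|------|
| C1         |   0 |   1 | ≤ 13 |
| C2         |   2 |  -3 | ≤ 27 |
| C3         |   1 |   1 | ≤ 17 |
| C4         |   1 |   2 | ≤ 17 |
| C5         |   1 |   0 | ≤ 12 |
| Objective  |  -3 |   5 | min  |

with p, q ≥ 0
The point (12, 0) satisfies every constraint, so the LP is feasible; the constraints give p ≤ 12 and q ≤ 13, which with p, q ≥ 0 keep the feasible region inside a bounded box. A feasible, bounded LP attains a finite optimum at a vertex.

Feasible with finite optimum z* = -36 at (12, 0).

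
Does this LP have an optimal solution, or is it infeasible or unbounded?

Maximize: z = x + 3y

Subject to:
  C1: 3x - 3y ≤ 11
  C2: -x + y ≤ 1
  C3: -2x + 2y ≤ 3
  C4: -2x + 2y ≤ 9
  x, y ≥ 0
Feasible point: (0, 0) satisfies every constraint, so the LP is feasible.
Direction d = (1, 1): for each constraint row a, a·d ≤ 0 —
  (3)(1) + (-3)(1) = 0 ≤ 0
  (-1)(1) + (1)(1) = 0 ≤ 0
  (-2)(1) + (2)(1) = 0 ≤ 0
  (-2)(1) + (2)(1) = 0 ≤ 0
and d ≥ 0, so (0, 0) + t·d stays feasible for every t ≥ 0. Along this ray z = x + 3y changes by 4 per unit t, so z → +∞.

Unbounded: there is a feasible ray along which z → +∞.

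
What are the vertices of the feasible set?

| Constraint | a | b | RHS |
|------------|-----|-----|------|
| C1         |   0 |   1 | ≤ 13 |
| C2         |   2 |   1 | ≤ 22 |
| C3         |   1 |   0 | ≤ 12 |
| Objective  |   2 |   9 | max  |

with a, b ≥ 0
Each vertex is the intersection of two constraint boundaries that also satisfies all remaining constraints:
  a = 0 and b = 0 → (0, 0)
  2a + b = 22 and b = 0 → (11, 0)
  b = 13 and 2a + b = 22 → (4.5, 13)
  b = 13 and a = 0 → (0, 13)

Vertices: (0, 0), (11, 0), (4.5, 13), (0, 13)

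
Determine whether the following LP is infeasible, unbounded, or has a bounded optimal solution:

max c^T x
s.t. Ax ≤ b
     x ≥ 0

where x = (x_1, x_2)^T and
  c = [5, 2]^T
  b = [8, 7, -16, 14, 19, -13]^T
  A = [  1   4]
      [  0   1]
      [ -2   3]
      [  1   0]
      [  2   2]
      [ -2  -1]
The point (8, 0) satisfies every constraint, so the LP is feasible; the constraints give x_1 ≤ 14 and x_2 ≤ 7, which with x_1, x_2 ≥ 0 keep the feasible region inside a bounded box. A feasible, bounded LP attains a finite optimum at a vertex.

Evaluating z = 5x_1 + 2x_2 at each vertex:
  (8, 0): z = 40

Bounded optimum: z* = 40 at (8, 0).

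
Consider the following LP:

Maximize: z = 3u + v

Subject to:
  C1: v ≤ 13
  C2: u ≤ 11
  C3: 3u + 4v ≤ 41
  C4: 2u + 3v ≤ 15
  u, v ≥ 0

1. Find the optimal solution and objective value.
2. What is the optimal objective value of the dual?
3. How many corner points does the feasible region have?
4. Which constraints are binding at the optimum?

1. u = 7.5, v = 0, z = 22.5
2. 22.5 (by strong duality, equal to the primal optimum)
3. 3
4. C4, v ≥ 0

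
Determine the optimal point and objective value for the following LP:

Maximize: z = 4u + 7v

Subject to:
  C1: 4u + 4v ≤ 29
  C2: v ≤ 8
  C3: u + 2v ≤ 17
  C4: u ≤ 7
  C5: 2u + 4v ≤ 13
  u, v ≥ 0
u = 6.5, v = 0, z = 26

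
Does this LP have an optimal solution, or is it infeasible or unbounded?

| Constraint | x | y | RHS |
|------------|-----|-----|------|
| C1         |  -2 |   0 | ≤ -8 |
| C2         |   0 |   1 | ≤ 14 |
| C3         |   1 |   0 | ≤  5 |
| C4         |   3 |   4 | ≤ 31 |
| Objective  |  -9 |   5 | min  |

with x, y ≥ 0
The point (5, 0) satisfies every constraint, so the LP is feasible; the constraints give x ≤ 5 and y ≤ 14, which with x, y ≥ 0 keep the feasible region inside a bounded box. A feasible, bounded LP attains a finite optimum at a vertex.

Bounded optimum: z* = -45 at (5, 0).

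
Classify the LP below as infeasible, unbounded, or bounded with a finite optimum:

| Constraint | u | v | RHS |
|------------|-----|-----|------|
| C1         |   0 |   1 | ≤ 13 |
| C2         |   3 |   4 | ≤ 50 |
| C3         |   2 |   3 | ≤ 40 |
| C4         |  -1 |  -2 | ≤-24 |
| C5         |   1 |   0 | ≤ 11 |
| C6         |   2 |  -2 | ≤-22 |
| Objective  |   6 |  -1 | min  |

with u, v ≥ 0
The point (0, 12.5) satisfies every constraint, so the LP is feasible; the constraints give u ≤ 11 and v ≤ 13, which with u, v ≥ 0 keep the feasible region inside a bounded box. A feasible, bounded LP attains a finite optimum at a vertex.

Evaluating z = 6u - v at each vertex:
  (0, 12): z = -12
  (0.6667, 11.67): z = -7.667
  (0.8571, 11.86): z = -6.714
  (0, 12.5): z = -12.5

Feasible with finite optimum z* = -12.5 at (0, 12.5).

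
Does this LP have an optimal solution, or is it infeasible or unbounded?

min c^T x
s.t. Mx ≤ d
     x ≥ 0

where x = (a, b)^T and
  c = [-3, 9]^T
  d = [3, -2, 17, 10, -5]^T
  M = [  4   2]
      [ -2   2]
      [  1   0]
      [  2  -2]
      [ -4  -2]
One constraint requires 4a + 2b ≤ 3, while the constraint -4a - 2b ≤ -5 is equivalent to 4a + 2b ≥ 5. Together they would need 5 ≤ 4a + 2b ≤ 3, which is impossible since 5 > 3. No point satisfies all constraints.

Infeasible — the constraint set is empty.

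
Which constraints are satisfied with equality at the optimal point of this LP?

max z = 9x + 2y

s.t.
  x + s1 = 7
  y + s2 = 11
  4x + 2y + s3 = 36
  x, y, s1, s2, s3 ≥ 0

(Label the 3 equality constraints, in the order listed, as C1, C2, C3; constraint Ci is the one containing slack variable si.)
Optimal: x = 7, y = 4
Binding: C1, C3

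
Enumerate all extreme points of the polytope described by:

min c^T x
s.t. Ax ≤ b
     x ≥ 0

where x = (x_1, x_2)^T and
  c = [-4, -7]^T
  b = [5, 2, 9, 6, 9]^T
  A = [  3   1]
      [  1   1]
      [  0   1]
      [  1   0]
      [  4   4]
Each vertex is the intersection of two constraint boundaries that also satisfies all remaining constraints:
  x_1 = 0 and x_2 = 0 → (0, 0)
  3x_1 + x_2 = 5 and x_2 = 0 → (1.667, 0)
  3x_1 + x_2 = 5 and x_1 + x_2 = 2 → (1.5, 0.5)
  x_1 + x_2 = 2 and x_1 = 0 → (0, 2)

Vertices: (0, 0), (1.667, 0), (1.5, 0.5), (0, 2)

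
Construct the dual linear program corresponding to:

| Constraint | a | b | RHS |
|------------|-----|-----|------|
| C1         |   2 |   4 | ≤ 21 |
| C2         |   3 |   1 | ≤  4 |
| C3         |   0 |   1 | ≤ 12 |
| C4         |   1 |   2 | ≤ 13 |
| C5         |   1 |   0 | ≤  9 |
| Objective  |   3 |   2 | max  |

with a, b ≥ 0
Minimize: z = 21y1 + 4y2 + 12y3 + 13y4 + 9y5

Subject to:
  C1: -2y1 - 3y2 - y4 - y5 ≤ -3
  C2: -4y1 - y2 - y3 - 2y4 ≤ -2
  y1, y2, y3, y4, y5 ≥ 0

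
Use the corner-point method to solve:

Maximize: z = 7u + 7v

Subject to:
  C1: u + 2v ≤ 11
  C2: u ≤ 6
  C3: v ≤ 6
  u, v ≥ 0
Each vertex is the intersection of two constraint boundaries that also satisfies all remaining constraints:
  u = 0 and v = 0 → (0, 0)
  u = 6 and v = 0 → (6, 0)
  u + 2v = 11 and u = 6 → (6, 2.5)
  u + 2v = 11 and u = 0 → (0, 5.5)

Evaluating z = 7u + 7v at each vertex:
  (0, 0): z = 0
  (6, 0): z = 42
  (6, 2.5): z = 59.5
  (0, 5.5): z = 38.5

The maximum is at (6, 2.5) with z = 59.5.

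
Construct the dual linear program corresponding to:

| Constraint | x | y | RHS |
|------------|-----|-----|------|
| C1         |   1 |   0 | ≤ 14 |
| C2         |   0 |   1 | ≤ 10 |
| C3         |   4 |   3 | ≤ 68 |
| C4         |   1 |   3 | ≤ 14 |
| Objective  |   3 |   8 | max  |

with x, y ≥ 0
Minimize: z = 14y1 + 10y2 + 68y3 + 14y4

Subject to:
  C1: -y1 - 4y3 - y4 ≤ -3
  C2: -y2 - 3y3 - 3y4 ≤ -8
  y1, y2, y3, y4 ≥ 0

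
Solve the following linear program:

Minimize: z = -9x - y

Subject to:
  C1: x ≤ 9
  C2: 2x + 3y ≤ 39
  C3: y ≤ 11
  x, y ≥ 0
Each vertex is the intersection of two constraint boundaries that also satisfies all remaining constraints:
  x = 0 and y = 0 → (0, 0)
  x = 9 and y = 0 → (9, 0)
  x = 9 and 2x + 3y = 39 → (9, 7)
  2x + 3y = 39 and y = 11 → (3, 11)
  y = 11 and x = 0 → (0, 11)

Evaluating z = -9x - y at each vertex:
  (0, 0): z = 0
  (9, 0): z = -81
  (9, 7): z = -88
  (3, 11): z = -38
  (0, 11): z = -11

The minimum is at (9, 7) with z = -88.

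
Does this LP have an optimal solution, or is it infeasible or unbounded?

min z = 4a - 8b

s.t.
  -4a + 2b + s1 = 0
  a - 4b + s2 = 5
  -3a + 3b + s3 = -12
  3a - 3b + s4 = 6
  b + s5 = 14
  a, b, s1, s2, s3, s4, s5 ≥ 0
The row 3a - 3b + s4 = 6 with s4 ≥ 0 requires 3a - 3b ≤ 6, while the row -3a + 3b + s3 = -12 with s3 ≥ 0 is equivalent to 3a - 3b ≥ 12. Together they would need 12 ≤ 3a - 3b ≤ 6, which is impossible since 12 > 6. No point satisfies all constraints.

Infeasible: no point satisfies all constraints simultaneously.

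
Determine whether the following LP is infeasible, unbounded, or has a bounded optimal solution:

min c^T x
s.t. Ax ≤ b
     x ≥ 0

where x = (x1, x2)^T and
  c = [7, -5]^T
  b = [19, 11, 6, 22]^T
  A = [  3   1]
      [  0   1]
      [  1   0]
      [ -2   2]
The point (0, 11) satisfies every constraint, so the LP is feasible; the constraints give x1 ≤ 6 and x2 ≤ 11, which with x1, x2 ≥ 0 keep the feasible region inside a bounded box. A feasible, bounded LP attains a finite optimum at a vertex.

Evaluating z = 7x1 - 5x2 at each vertex:
  (0, 0): z = 0
  (6, 0): z = 42
  (6, 1): z = 37
  (2.667, 11): z = -36.33
  (0, 11): z = -55

Bounded optimum: z* = -55 at (0, 11).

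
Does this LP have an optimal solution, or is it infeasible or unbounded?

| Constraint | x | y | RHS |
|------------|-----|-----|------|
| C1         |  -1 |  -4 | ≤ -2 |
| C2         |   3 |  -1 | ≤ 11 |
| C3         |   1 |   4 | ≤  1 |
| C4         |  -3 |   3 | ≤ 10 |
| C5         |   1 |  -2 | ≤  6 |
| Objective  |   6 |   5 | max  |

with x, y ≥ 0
C3 requires x + 4y ≤ 1, while C1 (-x - 4y ≤ -2) is equivalent to x + 4y ≥ 2. Together they would need 2 ≤ x + 4y ≤ 1, which is impossible since 2 > 1. No point satisfies all constraints.

Infeasible — the constraint set is empty.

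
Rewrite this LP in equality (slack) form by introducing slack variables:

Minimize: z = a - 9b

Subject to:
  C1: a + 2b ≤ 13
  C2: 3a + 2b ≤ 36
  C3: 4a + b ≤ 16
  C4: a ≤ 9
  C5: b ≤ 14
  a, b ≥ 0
min z = a - 9b

s.t.
  a + 2b + s1 = 13
  3a + 2b + s2 = 36
  4a + b + s3 = 16
  a + s4 = 9
  b + s5 = 14
  a, b, s1, s2, s3, s4, s5 ≥ 0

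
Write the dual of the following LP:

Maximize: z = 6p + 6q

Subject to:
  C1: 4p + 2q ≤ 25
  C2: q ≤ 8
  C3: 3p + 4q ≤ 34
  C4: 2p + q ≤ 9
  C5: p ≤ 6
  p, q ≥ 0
Minimize: z = 25y1 + 8y2 + 34y3 + 9y4 + 6y5

Subject to:
  C1: -4y1 - 3y3 - 2y4 - y5 ≤ -6
  C2: -2y1 - y2 - 4y3 - y4 ≤ -6
  y1, y2, y3, y4, y5 ≥ 0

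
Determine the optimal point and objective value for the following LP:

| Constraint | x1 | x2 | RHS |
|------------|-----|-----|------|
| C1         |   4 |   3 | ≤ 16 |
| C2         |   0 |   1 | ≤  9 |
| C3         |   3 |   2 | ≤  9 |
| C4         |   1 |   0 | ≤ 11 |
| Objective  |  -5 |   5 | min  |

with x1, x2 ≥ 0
Each vertex is the intersection of two constraint boundaries that also satisfies all remaining constraints:
  x1 = 0 and x2 = 0 → (0, 0)
  3x1 + 2x2 = 9 and x2 = 0 → (3, 0)
  3x1 + 2x2 = 9 and x1 = 0 → (0, 4.5)

Evaluating z = -5x1 + 5x2 at each vertex:
  (0, 0): z = 0
  (3, 0): z = -15
  (0, 4.5): z = 22.5

The minimum is at (3, 0) with z = -15.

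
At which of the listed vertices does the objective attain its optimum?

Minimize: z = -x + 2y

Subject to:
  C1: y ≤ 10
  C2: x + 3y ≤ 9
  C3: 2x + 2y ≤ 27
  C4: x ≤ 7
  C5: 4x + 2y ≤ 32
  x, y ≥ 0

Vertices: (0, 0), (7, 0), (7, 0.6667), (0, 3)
(7, 0) with z = -7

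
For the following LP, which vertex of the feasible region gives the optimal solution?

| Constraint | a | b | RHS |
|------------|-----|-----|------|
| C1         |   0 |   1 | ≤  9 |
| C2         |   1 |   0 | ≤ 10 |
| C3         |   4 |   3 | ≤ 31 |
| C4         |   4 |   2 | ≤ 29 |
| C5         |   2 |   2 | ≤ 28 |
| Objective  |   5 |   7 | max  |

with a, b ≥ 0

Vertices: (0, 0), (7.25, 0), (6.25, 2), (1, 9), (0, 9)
(1, 9) with z = 68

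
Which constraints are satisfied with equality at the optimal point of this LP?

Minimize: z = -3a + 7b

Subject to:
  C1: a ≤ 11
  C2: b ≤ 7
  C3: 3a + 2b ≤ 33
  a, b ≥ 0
Optimal: a = 11, b = 0
Slack at optimum:
  C1: slack = 0 (binding)
  C2: slack = 7
  C3: slack = 0 (binding)
  a ≥ 0: a = 11
  b ≥ 0: b = 0 (binding)
Binding constraints: C1, C3, b ≥ 0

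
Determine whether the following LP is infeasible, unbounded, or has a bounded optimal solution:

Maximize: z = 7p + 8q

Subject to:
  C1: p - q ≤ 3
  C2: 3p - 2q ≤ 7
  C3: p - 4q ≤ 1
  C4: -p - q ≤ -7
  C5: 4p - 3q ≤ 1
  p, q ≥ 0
Feasible point: (0, 7) satisfies every constraint, so the LP is feasible.
Direction d = (0, 1): for each constraint row a, a·d ≤ 0 —
  (1)(0) + (-1)(1) = -1 ≤ 0
  (3)(0) + (-2)(1) = -2 ≤ 0
  (1)(0) + (-4)(1) = -4 ≤ 0
  (-1)(0) + (-1)(1) = -1 ≤ 0
  (4)(0) + (-3)(1) = -3 ≤ 0
and d ≥ 0, so (0, 7) + t·d stays feasible for every t ≥ 0. Along this ray z = 7p + 8q changes by 8 per unit t, so z → +∞.

The LP is unbounded; z can be made arbitrarily large.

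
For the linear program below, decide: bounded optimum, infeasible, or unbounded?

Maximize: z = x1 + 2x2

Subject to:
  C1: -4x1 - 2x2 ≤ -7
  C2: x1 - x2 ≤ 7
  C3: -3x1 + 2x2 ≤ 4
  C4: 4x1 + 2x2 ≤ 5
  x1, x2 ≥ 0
C4 requires 4x1 + 2x2 ≤ 5, while C1 (-4x1 - 2x2 ≤ -7) is equivalent to 4x1 + 2x2 ≥ 7. Together they would need 7 ≤ 4x1 + 2x2 ≤ 5, which is impossible since 7 > 5. No point satisfies all constraints.

Infeasible — the constraint set is empty.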